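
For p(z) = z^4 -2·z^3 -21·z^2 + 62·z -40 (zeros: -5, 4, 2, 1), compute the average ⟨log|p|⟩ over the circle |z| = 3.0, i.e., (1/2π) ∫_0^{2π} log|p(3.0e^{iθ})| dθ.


Zeros: -5, 1, 2, 4; r = 3.0.
Inside |z| < r: 1, 2. Outside (|z| ≥ r): -5, 4.
p(0) = -40, so log|p(0)| = log(40) = 3.6889.
Apply Jensen: I(r) = log|p(0)| + Σ_k log(r/|z_k|), summed over zeros inside |z| < r.
  log(r/|z_k|) for z_k = 2: log(3.0/2) = 0.4055
  log(r/|z_k|) for z_k = 1: log(3.0/1) = 1.0986
  Outside zeros (-5, 4) contribute nothing to the Jensen sum.
Sum over inside zeros: 1.5041.
I(r) = log|p(0)| + (inside sum) = 3.6889 + 1.5041 = 5.1930.
Note: since some zeros are outside |z| ≤ r, the simplified n·log(r) form does NOT apply — only the inside zeros contribute.

I(r) ≈ 5.1930.


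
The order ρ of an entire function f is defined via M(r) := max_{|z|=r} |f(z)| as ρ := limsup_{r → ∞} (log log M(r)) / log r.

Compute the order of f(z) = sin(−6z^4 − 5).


Write sin(w) = (e^{iw} ± e^{−iw})/(2 or 2i), so |sin(w)| ≤ e^{|w|}. With w = −6z^4 − 5, |w| ≤ 6r^4 + 5 on |z|=r, giving M(r) ≤ e^{6r^4 + 5} and ρ ≤ 4. For the lower bound, choose z on |z|=r with -6z^4 purely imaginary of modulus 6r^4; then |sin(−6z^4 − 5)| grows like e^{6r^4}/2, so ρ ≥ 4. Hence ρ = 4.
Therefore ρ = 4.

Order ρ = 4.


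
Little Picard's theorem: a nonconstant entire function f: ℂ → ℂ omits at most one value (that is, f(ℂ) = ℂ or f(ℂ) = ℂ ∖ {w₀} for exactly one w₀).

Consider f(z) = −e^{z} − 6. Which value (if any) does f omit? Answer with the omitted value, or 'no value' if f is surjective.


Little Picard bounds the complement of f(ℂ) to at most one point.
e^{z} is never zero on ℂ, so -1·e^{z} takes every value in ℂ ∖ {0}. Adding -6 shifts the range to ℂ ∖ {-6}. Thus f omits exactly the value -6.

Omitted value: -6.


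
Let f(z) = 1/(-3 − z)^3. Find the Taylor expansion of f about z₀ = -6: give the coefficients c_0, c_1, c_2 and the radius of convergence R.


Let w = z − z₀, so z = z₀ + w.
Then -3 − z = -3 − (z₀ + w) = (-3 − z₀) − w = 3 − w.
f(z) = 1/(3 − w)^3 = (1/(3)^3) · (1 − w/(3))^{−3}.
By the binomial series (1−u)^{−3} = Σ_{n≥0} C(n+2, 2) u^n for |u|<1, with u = w/(3):
  c_n = C(n+2, 2) / (3)^(n+3).
  c_0 = 1/(3)^3 = 1/27.
  c_1 = 3/(3)^4 = 1/27.
  c_2 = 6/(3)^5 = 2/81.
The series is valid for |w/d| < 1, i.e. |z − z₀| < |d|.
Radius of convergence: R = |-3 − z₀| = |3| = 3 (distance from z₀ to the singularity z = -3).

c_0 = 1/27, c_1 = 1/27, c_2 = 2/81; R = 3.


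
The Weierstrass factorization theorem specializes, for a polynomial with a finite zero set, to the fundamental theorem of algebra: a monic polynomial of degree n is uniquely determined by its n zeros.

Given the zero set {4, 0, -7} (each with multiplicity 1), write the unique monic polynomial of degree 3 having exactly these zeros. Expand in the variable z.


The polynomial is p(z) = ∏_{α ∈ S} (z − α), where S = {4, 0, -7}.
Expanding the product yields: p(z) = z^3 + 3·z^2 -28·z.
The resulting polynomial has degree 3 and real coefficients as required.

p(z) = z^3 + 3·z^2 -28·z.


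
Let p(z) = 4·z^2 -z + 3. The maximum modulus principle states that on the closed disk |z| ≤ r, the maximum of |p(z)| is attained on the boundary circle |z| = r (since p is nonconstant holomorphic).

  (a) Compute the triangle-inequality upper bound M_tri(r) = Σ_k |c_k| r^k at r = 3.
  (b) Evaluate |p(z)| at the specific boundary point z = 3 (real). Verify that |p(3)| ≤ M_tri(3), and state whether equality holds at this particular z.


Coefficients: c_0 = 3, c_1 = -1, c_2 = 4. Radius r = 3.
Part (a). Triangle bound: M_tri(r) = Σ_k |c_k| r^k
  = |3|·3^0 + |-1|·3^1 + |4|·3^2
  = 3 + 3 + 36 = 42.
This bounds M(r) := max_{|z|=r} |p(z)| from above; equality holds iff all terms c_k z^k can be made to align in phase at a single z on |z|=r.
Part (b). At z = 3 (real, on the circle |z| = r):
  p(3) = (3)·3^0 + (-1)·3^1 + (4)·3^2 = 36.
  |p(3)| = 36.
Check: |p(3)| = 36 ≤ 42 = M_tri(3). ✓ Equality does not hold at z = 3 (the coefficients have mixed signs, so the terms do not all align in phase there).

M_tri(3) = 42; |p(3)| = 36; equality at z=3: no.


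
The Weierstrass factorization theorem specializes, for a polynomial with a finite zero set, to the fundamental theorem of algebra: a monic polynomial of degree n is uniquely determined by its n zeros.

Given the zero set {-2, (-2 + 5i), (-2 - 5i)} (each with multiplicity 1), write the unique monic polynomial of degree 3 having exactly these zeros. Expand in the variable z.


The polynomial is p(z) = ∏_{α ∈ S} (z − α), where S = {-2, (-2 + 5i), (-2 - 5i)}.
Expanding the product yields: p(z) = z^3 + 6·z^2 + 37·z + 58.
Note conjugate pairs combine to real quadratics: (z − (-2+5i))(z − (-2−5i)) = z² + 4z + 29.
The resulting polynomial has degree 3 and real coefficients as required.

p(z) = z^3 + 6·z^2 + 37·z + 58.


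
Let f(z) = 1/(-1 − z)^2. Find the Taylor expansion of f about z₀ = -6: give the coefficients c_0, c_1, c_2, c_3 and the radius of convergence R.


Let w = z − z₀, so z = z₀ + w.
Then -1 − z = -1 − (z₀ + w) = (-1 − z₀) − w = 5 − w.
f(z) = 1/(5 − w)^2 = (1/(5)^2) · (1 − w/(5))^{−2}.
By the binomial series (1−u)^{−2} = Σ_{n≥0} C(n+1, 1) u^n for |u|<1, with u = w/(5):
  c_n = C(n+1, 1) / (5)^(n+2).
  c_0 = 1/(5)^2 = 1/25.
  c_1 = 2/(5)^3 = 2/125.
  c_2 = 3/(5)^4 = 3/625.
  c_3 = 4/(5)^5 = 4/3125.
The series is valid for |w/d| < 1, i.e. |z − z₀| < |d|.
Radius of convergence: R = |-1 − z₀| = |5| = 5 (distance from z₀ to the singularity z = -1).

c_0 = 1/25, c_1 = 2/125, c_2 = 3/625, c_3 = 4/3125; R = 5.


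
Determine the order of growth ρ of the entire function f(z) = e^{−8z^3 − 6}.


|e^{−8z^3 − 6}| = e^{Re(-8·z^3) + -6} ≤ e^{8|z|^3 + -6} = e^{8r^3 + -6} on |z| = r, so ρ ≤ 3. Choosing z on |z|=r so that -8·z^3 is real positive (always possible by picking arg z appropriately) gives |f(z)| = e^{8r^3 + -6}, matching the bound. The additive constant -6 does not affect log log M(r) ~ 3·log r. Hence ρ = 3.
Therefore ρ = 3.

Order ρ = 3.


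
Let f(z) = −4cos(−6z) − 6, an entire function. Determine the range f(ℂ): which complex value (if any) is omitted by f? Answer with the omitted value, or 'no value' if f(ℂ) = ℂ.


Little Picard bounds the complement of f(ℂ) to at most one point.
cos is entire and surjective onto ℂ: for every w ∈ ℂ, cos(ζ) = w has a solution ζ ∈ ℂ (e.g., via the complex inverse arccos). With ζ = −6z this gives z = ζ/(-6). Then -4·cos(−6z) takes every value in -4·ℂ = ℂ, and adding -6 is a bijection of ℂ. So f is surjective and omits no value. (Note: only on the real line is cos bounded by [−1, 1].)

Omitted value: no value.


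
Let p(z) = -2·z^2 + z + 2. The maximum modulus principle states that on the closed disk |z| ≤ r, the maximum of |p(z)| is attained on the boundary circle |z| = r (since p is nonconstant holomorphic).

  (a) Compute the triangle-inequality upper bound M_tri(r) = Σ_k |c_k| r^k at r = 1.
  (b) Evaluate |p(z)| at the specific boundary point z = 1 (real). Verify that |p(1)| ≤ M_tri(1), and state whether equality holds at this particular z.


Coefficients: c_0 = 2, c_1 = 1, c_2 = -2. Radius r = 1.
Part (a). Triangle bound: M_tri(r) = Σ_k |c_k| r^k
  = |2|·1^0 + |1|·1^1 + |-2|·1^2
  = 2 + 1 + 2 = 5.
This bounds M(r) := max_{|z|=r} |p(z)| from above; equality holds iff all terms c_k z^k can be made to align in phase at a single z on |z|=r.
Part (b). At z = 1 (real, on the circle |z| = r):
  p(1) = (2)·1^0 + (1)·1^1 + (-2)·1^2 = 1.
  |p(1)| = 1.
Check: |p(1)| = 1 ≤ 5 = M_tri(1). ✓ Equality does not hold at z = 1 (the coefficients have mixed signs, so the terms do not all align in phase there).

M_tri(1) = 5; |p(1)| = 1; equality at z=1: no.


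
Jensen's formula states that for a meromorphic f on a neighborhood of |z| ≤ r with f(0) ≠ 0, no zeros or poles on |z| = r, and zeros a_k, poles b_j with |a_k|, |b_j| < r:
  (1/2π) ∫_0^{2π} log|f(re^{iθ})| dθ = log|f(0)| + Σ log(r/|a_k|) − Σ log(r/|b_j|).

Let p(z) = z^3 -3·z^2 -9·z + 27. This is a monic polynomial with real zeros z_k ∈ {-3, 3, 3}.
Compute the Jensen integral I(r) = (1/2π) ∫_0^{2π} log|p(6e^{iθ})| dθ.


Zeros: -3, 3, 3; r = 6.
Inside |z| < r: -3, 3, 3. Outside (|z| ≥ r): ∅.
p(0) = 27, so log|p(0)| = log(27) = 3.2958.
Apply Jensen: I(r) = log|p(0)| + Σ_k log(r/|z_k|), summed over zeros inside |z| < r.
  log(r/|z_k|) for z_k = -3: log(6/3) = 0.6931
  log(r/|z_k|) for z_k = 3: log(6/3) = 0.6931
  log(r/|z_k|) for z_k = 3: log(6/3) = 0.6931
Sum over inside zeros: 2.0794.
I(r) = log|p(0)| + (inside sum) = 3.2958 + 2.0794 = 5.3753.
Closed form (all zeros inside, monic): I(r) = n·log(r) = 3·log(6) = 5.3753. ✓

I(r) ≈ 5.3753.


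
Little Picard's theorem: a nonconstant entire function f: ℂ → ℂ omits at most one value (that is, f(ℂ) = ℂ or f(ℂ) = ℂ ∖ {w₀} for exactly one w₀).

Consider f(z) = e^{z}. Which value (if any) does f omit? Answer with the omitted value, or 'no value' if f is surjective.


Little Picard bounds the complement of f(ℂ) to at most one point.
e^{z} is never zero on ℂ, so 1·e^{z} takes every value in ℂ ∖ {0}. Adding 0 shifts the range to ℂ ∖ {0}. Thus f omits exactly the value 0.

Omitted value: 0.


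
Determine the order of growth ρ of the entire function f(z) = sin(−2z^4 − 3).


Write sin(w) = (e^{iw} ± e^{−iw})/(2 or 2i), so |sin(w)| ≤ e^{|w|}. With w = −2z^4 − 3, |w| ≤ 2r^4 + 3 on |z|=r, giving M(r) ≤ e^{2r^4 + 3} and ρ ≤ 4. For the lower bound, choose z on |z|=r with -2z^4 purely imaginary of modulus 2r^4; then |sin(−2z^4 − 3)| grows like e^{2r^4}/2, so ρ ≥ 4. Hence ρ = 4.
Therefore ρ = 4.

Order ρ = 4.


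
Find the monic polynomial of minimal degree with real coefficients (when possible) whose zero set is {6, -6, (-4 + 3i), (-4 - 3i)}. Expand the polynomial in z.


The polynomial is p(z) = ∏_{α ∈ S} (z − α), where S = {6, -6, (-4 + 3i), (-4 - 3i)}.
Expanding the product yields: p(z) = z^4 + 8·z^3 -11·z^2 -288·z -900.
Note conjugate pairs combine to real quadratics: (z − (-4+3i))(z − (-4−3i)) = z² + 8z + 25.
The resulting polynomial has degree 4 and real coefficients as required.

p(z) = z^4 + 8·z^3 -11·z^2 -288·z -900.


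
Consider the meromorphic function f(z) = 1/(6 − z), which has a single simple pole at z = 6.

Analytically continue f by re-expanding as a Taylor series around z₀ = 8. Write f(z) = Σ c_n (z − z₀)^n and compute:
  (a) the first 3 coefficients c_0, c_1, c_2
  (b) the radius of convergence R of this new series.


Let w = z − z₀, so z = z₀ + w.
Then 6 − z = 6 − (z₀ + w) = (6 − z₀) − w = -2 − w.
f(z) = 1/(-2 − w) = (1/(-2)) · 1/(1 − w/(-2)) = Σ_{n≥0} w^n / (-2)^(n+1).
So c_n = 1/(-2)^(n+1):
  c_0 = 1/(-2)^1 = -1/2.
  c_1 = 1/(-2)^2 = 1/4.
  c_2 = 1/(-2)^3 = -1/8.
The series is valid for |w/d| < 1, i.e. |z − z₀| < |d|.
Radius of convergence: R = |6 − z₀| = |-2| = 2 (distance from z₀ to the singularity z = 6).

c_0 = -1/2, c_1 = 1/4, c_2 = -1/8; R = 2.


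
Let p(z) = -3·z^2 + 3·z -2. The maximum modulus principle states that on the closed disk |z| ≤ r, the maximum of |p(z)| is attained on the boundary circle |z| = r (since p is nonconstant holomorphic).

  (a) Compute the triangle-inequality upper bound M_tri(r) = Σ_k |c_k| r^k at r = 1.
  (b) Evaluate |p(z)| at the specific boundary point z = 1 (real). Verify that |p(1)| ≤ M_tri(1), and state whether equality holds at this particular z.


Coefficients: c_0 = -2, c_1 = 3, c_2 = -3. Radius r = 1.
Part (a). Triangle bound: M_tri(r) = Σ_k |c_k| r^k
  = |-2|·1^0 + |3|·1^1 + |-3|·1^2
  = 2 + 3 + 3 = 8.
This bounds M(r) := max_{|z|=r} |p(z)| from above; equality holds iff all terms c_k z^k can be made to align in phase at a single z on |z|=r.
Part (b). At z = 1 (real, on the circle |z| = r):
  p(1) = (-2)·1^0 + (3)·1^1 + (-3)·1^2 = -2.
  |p(1)| = 2.
Check: |p(1)| = 2 ≤ 8 = M_tri(1). ✓ Equality does not hold at z = 1 (the coefficients have mixed signs, so the terms do not all align in phase there).

M_tri(1) = 8; |p(1)| = 2; equality at z=1: no.


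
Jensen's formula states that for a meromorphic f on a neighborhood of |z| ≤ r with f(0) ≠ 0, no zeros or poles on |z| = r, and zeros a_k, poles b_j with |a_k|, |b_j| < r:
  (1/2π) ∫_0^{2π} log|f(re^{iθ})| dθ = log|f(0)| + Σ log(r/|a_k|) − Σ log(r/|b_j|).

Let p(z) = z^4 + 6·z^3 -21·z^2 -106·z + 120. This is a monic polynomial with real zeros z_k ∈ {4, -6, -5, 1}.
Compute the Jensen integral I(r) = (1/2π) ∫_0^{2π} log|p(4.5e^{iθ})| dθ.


Zeros: -6, -5, 1, 4; r = 4.5.
Inside |z| < r: 1, 4. Outside (|z| ≥ r): -6, -5.
p(0) = 120, so log|p(0)| = log(120) = 4.7875.
Apply Jensen: I(r) = log|p(0)| + Σ_k log(r/|z_k|), summed over zeros inside |z| < r.
  log(r/|z_k|) for z_k = 4: log(4.5/4) = 0.1178
  log(r/|z_k|) for z_k = 1: log(4.5/1) = 1.5041
  Outside zeros (-6, -5) contribute nothing to the Jensen sum.
Sum over inside zeros: 1.6219.
I(r) = log|p(0)| + (inside sum) = 4.7875 + 1.6219 = 6.4094.
Note: since some zeros are outside |z| ≤ r, the simplified n·log(r) form does NOT apply — only the inside zeros contribute.

I(r) ≈ 6.4094.


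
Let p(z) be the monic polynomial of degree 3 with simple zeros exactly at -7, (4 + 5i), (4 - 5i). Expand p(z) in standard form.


The polynomial is p(z) = ∏_{α ∈ S} (z − α), where S = {-7, (4 + 5i), (4 - 5i)}.
Expanding the product yields: p(z) = z^3 -z^2 -15·z + 287.
Note conjugate pairs combine to real quadratics: (z − (4+5i))(z − (4−5i)) = z² − 8z + 41.
The resulting polynomial has degree 3 and real coefficients as required.

p(z) = z^3 -z^2 -15·z + 287.


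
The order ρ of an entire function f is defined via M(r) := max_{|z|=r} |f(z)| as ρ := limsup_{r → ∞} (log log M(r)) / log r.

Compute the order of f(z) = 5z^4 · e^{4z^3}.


M(r) = max_{|z|=r} |5|·|z|^4·|e^{4z^3}| = 5·r^4 · e^{4r^3} (the factors attain their maxima compatibly on |z|=r). Then log M(r) = log 5 + 4·log r + 4r^3, dominated by the last term, so log log M(r) ~ 3·log r. The polynomial factor 5z^4 contributes only a log r term and does not affect the order. ρ = 3.
Therefore ρ = 3.

Order ρ = 3.


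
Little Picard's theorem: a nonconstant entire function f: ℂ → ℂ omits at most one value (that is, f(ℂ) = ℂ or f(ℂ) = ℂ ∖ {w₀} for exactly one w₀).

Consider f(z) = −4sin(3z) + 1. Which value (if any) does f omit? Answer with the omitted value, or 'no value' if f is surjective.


Little Picard bounds the complement of f(ℂ) to at most one point.
sin is entire and surjective onto ℂ: for every w ∈ ℂ, sin(ζ) = w has a solution ζ ∈ ℂ (e.g., via the complex inverse arcsin). With ζ = 3z this gives z = ζ/(3). Then -4·sin(3z) takes every value in -4·ℂ = ℂ, and adding 1 is a bijection of ℂ. So f is surjective and omits no value. (Note: only on the real line is sin bounded by [−1, 1].)

Omitted value: no value.


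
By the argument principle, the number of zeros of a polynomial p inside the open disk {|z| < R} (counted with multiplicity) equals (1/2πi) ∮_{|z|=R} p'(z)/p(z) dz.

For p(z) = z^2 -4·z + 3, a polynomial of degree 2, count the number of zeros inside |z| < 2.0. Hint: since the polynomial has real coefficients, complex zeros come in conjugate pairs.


The zeros of p are: 3, 1.
Their magnitudes are: 3, 1.
Zeros with |z| < R = 2.0: 1.
Count = 1.
By the argument principle, (1/2πi) ∮_{|z|=R} p'(z)/p(z) dz equals exactly this count.

Number of zeros inside |z| < 2.0: 1.


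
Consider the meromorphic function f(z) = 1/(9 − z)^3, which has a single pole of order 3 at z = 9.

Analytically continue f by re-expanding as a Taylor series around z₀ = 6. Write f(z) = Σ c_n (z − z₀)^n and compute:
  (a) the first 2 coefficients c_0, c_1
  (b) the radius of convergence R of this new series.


Let w = z − z₀, so z = z₀ + w.
Then 9 − z = 9 − (z₀ + w) = (9 − z₀) − w = 3 − w.
f(z) = 1/(3 − w)^3 = (1/(3)^3) · (1 − w/(3))^{−3}.
By the binomial series (1−u)^{−3} = Σ_{n≥0} C(n+2, 2) u^n for |u|<1, with u = w/(3):
  c_n = C(n+2, 2) / (3)^(n+3).
  c_0 = 1/(3)^3 = 1/27.
  c_1 = 3/(3)^4 = 1/27.
The series is valid for |w/d| < 1, i.e. |z − z₀| < |d|.
Radius of convergence: R = |9 − z₀| = |3| = 3 (distance from z₀ to the singularity z = 9).

c_0 = 1/27, c_1 = 1/27; R = 3.


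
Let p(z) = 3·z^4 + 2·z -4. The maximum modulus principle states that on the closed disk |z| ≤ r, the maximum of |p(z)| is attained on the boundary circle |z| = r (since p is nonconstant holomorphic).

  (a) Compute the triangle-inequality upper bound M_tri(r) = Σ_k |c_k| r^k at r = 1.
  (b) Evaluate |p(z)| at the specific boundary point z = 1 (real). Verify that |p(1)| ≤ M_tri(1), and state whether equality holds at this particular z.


Coefficients: c_0 = -4, c_1 = 2, c_2 = 0, c_3 = 0, c_4 = 3. Radius r = 1.
Part (a). Triangle bound: M_tri(r) = Σ_k |c_k| r^k
  = |-4|·1^0 + |2|·1^1 + |0|·1^2 + |0|·1^3 + |3|·1^4
  = 4 + 2 + 0 + 0 + 3 = 9.
This bounds M(r) := max_{|z|=r} |p(z)| from above; equality holds iff all terms c_k z^k can be made to align in phase at a single z on |z|=r.
Part (b). At z = 1 (real, on the circle |z| = r):
  p(1) = (-4)·1^0 + (2)·1^1 + (0)·1^2 + (0)·1^3 + (3)·1^4 = 1.
  |p(1)| = 1.
Check: |p(1)| = 1 ≤ 9 = M_tri(1). ✓ Equality does not hold at z = 1 (the coefficients have mixed signs, so the terms do not all align in phase there).

M_tri(1) = 9; |p(1)| = 1; equality at z=1: no.


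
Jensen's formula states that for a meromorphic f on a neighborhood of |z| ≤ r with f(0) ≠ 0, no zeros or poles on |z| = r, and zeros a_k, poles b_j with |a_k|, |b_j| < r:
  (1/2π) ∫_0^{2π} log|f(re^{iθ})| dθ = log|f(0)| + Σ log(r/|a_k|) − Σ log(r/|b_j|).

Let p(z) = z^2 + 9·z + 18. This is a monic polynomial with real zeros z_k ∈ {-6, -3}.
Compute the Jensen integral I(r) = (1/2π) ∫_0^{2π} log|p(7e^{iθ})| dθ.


Zeros: -6, -3; r = 7.
Inside |z| < r: -6, -3. Outside (|z| ≥ r): ∅.
p(0) = 18, so log|p(0)| = log(18) = 2.8904.
Apply Jensen: I(r) = log|p(0)| + Σ_k log(r/|z_k|), summed over zeros inside |z| < r.
  log(r/|z_k|) for z_k = -6: log(7/6) = 0.1542
  log(r/|z_k|) for z_k = -3: log(7/3) = 0.8473
Sum over inside zeros: 1.0014.
I(r) = log|p(0)| + (inside sum) = 2.8904 + 1.0014 = 3.8918.
Closed form (all zeros inside, monic): I(r) = n·log(r) = 2·log(7) = 3.8918. ✓

I(r) ≈ 3.8918.


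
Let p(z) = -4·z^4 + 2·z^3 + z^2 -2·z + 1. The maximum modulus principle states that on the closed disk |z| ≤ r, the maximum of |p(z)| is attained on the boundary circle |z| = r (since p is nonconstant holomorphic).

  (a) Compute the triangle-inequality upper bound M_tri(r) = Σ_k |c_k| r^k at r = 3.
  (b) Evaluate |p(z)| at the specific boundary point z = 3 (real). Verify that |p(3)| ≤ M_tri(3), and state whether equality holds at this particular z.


Coefficients: c_0 = 1, c_1 = -2, c_2 = 1, c_3 = 2, c_4 = -4. Radius r = 3.
Part (a). Triangle bound: M_tri(r) = Σ_k |c_k| r^k
  = |1|·3^0 + |-2|·3^1 + |1|·3^2 + |2|·3^3 + |-4|·3^4
  = 1 + 6 + 9 + 54 + 324 = 394.
This bounds M(r) := max_{|z|=r} |p(z)| from above; equality holds iff all terms c_k z^k can be made to align in phase at a single z on |z|=r.
Part (b). At z = 3 (real, on the circle |z| = r):
  p(3) = (1)·3^0 + (-2)·3^1 + (1)·3^2 + (2)·3^3 + (-4)·3^4 = -266.
  |p(3)| = 266.
Check: |p(3)| = 266 ≤ 394 = M_tri(3). ✓ Equality does not hold at z = 3 (the coefficients have mixed signs, so the terms do not all align in phase there).

M_tri(3) = 394; |p(3)| = 266; equality at z=3: no.


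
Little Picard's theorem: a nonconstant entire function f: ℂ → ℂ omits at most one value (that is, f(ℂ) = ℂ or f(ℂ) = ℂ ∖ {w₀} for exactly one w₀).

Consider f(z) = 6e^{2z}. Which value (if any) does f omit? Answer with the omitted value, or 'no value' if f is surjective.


Little Picard bounds the complement of f(ℂ) to at most one point.
e^{2z} is never zero on ℂ, so 6·e^{2z} takes every value in ℂ ∖ {0}. Adding 0 shifts the range to ℂ ∖ {0}. Thus f omits exactly the value 0.

Omitted value: 0.


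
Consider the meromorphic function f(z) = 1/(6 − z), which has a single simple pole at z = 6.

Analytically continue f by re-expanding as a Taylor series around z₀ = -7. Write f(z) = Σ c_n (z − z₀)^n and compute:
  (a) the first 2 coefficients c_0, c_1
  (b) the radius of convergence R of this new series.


Let w = z − z₀, so z = z₀ + w.
Then 6 − z = 6 − (z₀ + w) = (6 − z₀) − w = 13 − w.
f(z) = 1/(13 − w) = (1/(13)) · 1/(1 − w/(13)) = Σ_{n≥0} w^n / (13)^(n+1).
So c_n = 1/(13)^(n+1):
  c_0 = 1/(13)^1 = 1/13.
  c_1 = 1/(13)^2 = 1/169.
The series is valid for |w/d| < 1, i.e. |z − z₀| < |d|.
Radius of convergence: R = |6 − z₀| = |13| = 13 (distance from z₀ to the singularity z = 6).

c_0 = 1/13, c_1 = 1/169; R = 13.


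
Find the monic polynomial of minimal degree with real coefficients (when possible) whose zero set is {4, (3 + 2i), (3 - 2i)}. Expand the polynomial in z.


The polynomial is p(z) = ∏_{α ∈ S} (z − α), where S = {4, (3 + 2i), (3 - 2i)}.
Expanding the product yields: p(z) = z^3 -10·z^2 + 37·z -52.
Note conjugate pairs combine to real quadratics: (z − (3+2i))(z − (3−2i)) = z² − 6z + 13.
The resulting polynomial has degree 3 and real coefficients as required.

p(z) = z^3 -10·z^2 + 37·z -52.


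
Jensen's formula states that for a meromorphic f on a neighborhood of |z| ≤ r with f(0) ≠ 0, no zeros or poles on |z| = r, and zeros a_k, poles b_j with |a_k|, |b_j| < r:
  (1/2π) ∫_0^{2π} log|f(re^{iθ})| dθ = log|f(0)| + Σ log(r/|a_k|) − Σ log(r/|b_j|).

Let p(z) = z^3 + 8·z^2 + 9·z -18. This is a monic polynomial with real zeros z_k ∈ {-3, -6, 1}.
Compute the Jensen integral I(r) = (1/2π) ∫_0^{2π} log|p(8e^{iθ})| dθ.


Zeros: -6, -3, 1; r = 8.
Inside |z| < r: -6, -3, 1. Outside (|z| ≥ r): ∅.
p(0) = -18, so log|p(0)| = log(18) = 2.8904.
Apply Jensen: I(r) = log|p(0)| + Σ_k log(r/|z_k|), summed over zeros inside |z| < r.
  log(r/|z_k|) for z_k = -3: log(8/3) = 0.9808
  log(r/|z_k|) for z_k = -6: log(8/6) = 0.2877
  log(r/|z_k|) for z_k = 1: log(8/1) = 2.0794
Sum over inside zeros: 3.3480.
I(r) = log|p(0)| + (inside sum) = 2.8904 + 3.3480 = 6.2383.
Closed form (all zeros inside, monic): I(r) = n·log(r) = 3·log(8) = 6.2383. ✓

I(r) ≈ 6.2383.


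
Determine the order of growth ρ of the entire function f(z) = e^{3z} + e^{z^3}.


Each summand is entire of order 1 and 3 respectively (as in the single-exponential case). The order of a sum is at most the max of the orders, so ρ ≤ 3. For the lower bound: on |z|=r choose arg z so that 1z^3 is real positive; then |e^{1z^3}| = e^{1r^3} while |e^{3z}| ≤ e^{3r^1} = o(e^{1r^3}). So |f| ≥ e^{1r^3}(1 − o(1)) and ρ ≥ 3. Hence ρ = max(1, 3) = 3.
Therefore ρ = 3.

Order ρ = 3.


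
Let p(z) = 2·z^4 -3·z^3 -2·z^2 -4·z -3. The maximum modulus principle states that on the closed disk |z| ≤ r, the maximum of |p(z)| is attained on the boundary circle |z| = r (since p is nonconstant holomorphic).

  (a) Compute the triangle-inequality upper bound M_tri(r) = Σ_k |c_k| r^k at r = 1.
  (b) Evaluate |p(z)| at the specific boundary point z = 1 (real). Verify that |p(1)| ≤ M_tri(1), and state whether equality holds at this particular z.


Coefficients: c_0 = -3, c_1 = -4, c_2 = -2, c_3 = -3, c_4 = 2. Radius r = 1.
Part (a). Triangle bound: M_tri(r) = Σ_k |c_k| r^k
  = |-3|·1^0 + |-4|·1^1 + |-2|·1^2 + |-3|·1^3 + |2|·1^4
  = 3 + 4 + 2 + 3 + 2 = 14.
This bounds M(r) := max_{|z|=r} |p(z)| from above; equality holds iff all terms c_k z^k can be made to align in phase at a single z on |z|=r.
Part (b). At z = 1 (real, on the circle |z| = r):
  p(1) = (-3)·1^0 + (-4)·1^1 + (-2)·1^2 + (-3)·1^3 + (2)·1^4 = -10.
  |p(1)| = 10.
Check: |p(1)| = 10 ≤ 14 = M_tri(1). ✓ Equality does not hold at z = 1 (the coefficients have mixed signs, so the terms do not all align in phase there).

M_tri(1) = 14; |p(1)| = 10; equality at z=1: no.


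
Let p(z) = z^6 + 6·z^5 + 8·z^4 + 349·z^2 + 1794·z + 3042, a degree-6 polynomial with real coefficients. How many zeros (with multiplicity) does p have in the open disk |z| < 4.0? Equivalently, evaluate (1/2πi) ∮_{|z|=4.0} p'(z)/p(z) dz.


The zeros of p are: (-3 + 2i), (-3 - 2i), (-3 + 2i), (-3 - 2i), (3 + 3i), (3 - 3i).
Their magnitudes are: 3.606, 3.606, 3.606, 3.606, 4.243, 4.243.
Zeros with |z| < R = 4.0: (-3 + 2i), (-3 - 2i), (-3 + 2i), (-3 - 2i).
Count = 4.
By the argument principle, (1/2πi) ∮_{|z|=R} p'(z)/p(z) dz equals exactly this count.

Number of zeros inside |z| < 4.0: 4.


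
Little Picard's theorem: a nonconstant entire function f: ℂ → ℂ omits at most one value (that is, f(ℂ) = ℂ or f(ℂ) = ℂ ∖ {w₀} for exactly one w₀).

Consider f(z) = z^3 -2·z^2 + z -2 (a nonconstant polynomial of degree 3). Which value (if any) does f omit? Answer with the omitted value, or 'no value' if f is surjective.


Little Picard bounds the complement of f(ℂ) to at most one point.
For every w ∈ ℂ, the equation p(z) − w = 0 is a nonconstant polynomial in z and hence has at least one root by the fundamental theorem of algebra. So p is surjective onto ℂ, omitting no value.

Omitted value: no value.


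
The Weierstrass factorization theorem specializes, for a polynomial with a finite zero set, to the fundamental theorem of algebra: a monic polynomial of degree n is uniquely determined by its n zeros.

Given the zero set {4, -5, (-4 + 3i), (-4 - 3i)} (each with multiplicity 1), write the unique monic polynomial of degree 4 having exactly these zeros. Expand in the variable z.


The polynomial is p(z) = ∏_{α ∈ S} (z − α), where S = {4, -5, (-4 + 3i), (-4 - 3i)}.
Expanding the product yields: p(z) = z^4 + 9·z^3 + 13·z^2 -135·z -500.
Note conjugate pairs combine to real quadratics: (z − (-4+3i))(z − (-4−3i)) = z² + 8z + 25.
The resulting polynomial has degree 4 and real coefficients as required.

p(z) = z^4 + 9·z^3 + 13·z^2 -135·z -500.


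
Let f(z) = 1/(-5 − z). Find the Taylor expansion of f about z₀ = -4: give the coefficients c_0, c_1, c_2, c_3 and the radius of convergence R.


Let w = z − z₀, so z = z₀ + w.
Then -5 − z = -5 − (z₀ + w) = (-5 − z₀) − w = -1 − w.
f(z) = 1/(-1 − w) = (1/(-1)) · 1/(1 − w/(-1)) = Σ_{n≥0} w^n / (-1)^(n+1).
So c_n = 1/(-1)^(n+1):
  c_0 = 1/(-1)^1 = -1.
  c_1 = 1/(-1)^2 = 1.
  c_2 = 1/(-1)^3 = -1.
  c_3 = 1/(-1)^4 = 1.
The series is valid for |w/d| < 1, i.e. |z − z₀| < |d|.
Radius of convergence: R = |-5 − z₀| = |-1| = 1 (distance from z₀ to the singularity z = -5).

c_0 = -1, c_1 = 1, c_2 = -1, c_3 = 1; R = 1.


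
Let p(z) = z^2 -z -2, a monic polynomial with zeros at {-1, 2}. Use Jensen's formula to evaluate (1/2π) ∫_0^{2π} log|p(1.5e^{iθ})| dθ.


Zeros: -1, 2; r = 1.5.
Inside |z| < r: -1. Outside (|z| ≥ r): 2.
p(0) = -2, so log|p(0)| = log(2) = 0.6931.
Apply Jensen: I(r) = log|p(0)| + Σ_k log(r/|z_k|), summed over zeros inside |z| < r.
  log(r/|z_k|) for z_k = -1: log(1.5/1) = 0.4055
  Outside zeros (2) contribute nothing to the Jensen sum.
Sum over inside zeros: 0.4055.
I(r) = log|p(0)| + (inside sum) = 0.6931 + 0.4055 = 1.0986.
Note: since some zeros are outside |z| ≤ r, the simplified n·log(r) form does NOT apply — only the inside zeros contribute.

I(r) ≈ 1.0986.


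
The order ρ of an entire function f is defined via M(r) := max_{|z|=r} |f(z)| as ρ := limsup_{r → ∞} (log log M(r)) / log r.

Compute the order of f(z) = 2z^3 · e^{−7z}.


M(r) = max_{|z|=r} |2|·|z|^3·|e^{−7z}| = 2·r^3 · e^{7r^1} (the factors attain their maxima compatibly on |z|=r). Then log M(r) = log 2 + 3·log r + 7r^1, dominated by the last term, so log log M(r) ~ 1·log r. The polynomial factor 2z^3 contributes only a log r term and does not affect the order. ρ = 1.
Therefore ρ = 1.

Order ρ = 1.


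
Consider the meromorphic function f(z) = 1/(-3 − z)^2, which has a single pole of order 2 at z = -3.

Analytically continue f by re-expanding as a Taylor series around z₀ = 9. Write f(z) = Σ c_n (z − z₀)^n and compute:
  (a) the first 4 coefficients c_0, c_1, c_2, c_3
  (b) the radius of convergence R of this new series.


Let w = z − z₀, so z = z₀ + w.
Then -3 − z = -3 − (z₀ + w) = (-3 − z₀) − w = -12 − w.
f(z) = 1/(-12 − w)^2 = (1/(-12)^2) · (1 − w/(-12))^{−2}.
By the binomial series (1−u)^{−2} = Σ_{n≥0} C(n+1, 1) u^n for |u|<1, with u = w/(-12):
  c_n = C(n+1, 1) / (-12)^(n+2).
  c_0 = 1/(-12)^2 = 1/144.
  c_1 = 2/(-12)^3 = -1/864.
  c_2 = 3/(-12)^4 = 1/6912.
  c_3 = 4/(-12)^5 = -1/62208.
The series is valid for |w/d| < 1, i.e. |z − z₀| < |d|.
Radius of convergence: R = |-3 − z₀| = |-12| = 12 (distance from z₀ to the singularity z = -3).

c_0 = 1/144, c_1 = -1/864, c_2 = 1/6912, c_3 = -1/62208; R = 12.


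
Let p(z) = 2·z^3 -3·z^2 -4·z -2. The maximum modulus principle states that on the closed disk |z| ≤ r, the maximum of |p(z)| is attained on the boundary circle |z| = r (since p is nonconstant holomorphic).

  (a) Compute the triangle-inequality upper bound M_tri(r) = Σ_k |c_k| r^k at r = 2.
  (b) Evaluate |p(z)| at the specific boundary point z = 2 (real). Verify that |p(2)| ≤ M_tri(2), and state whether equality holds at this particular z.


Coefficients: c_0 = -2, c_1 = -4, c_2 = -3, c_3 = 2. Radius r = 2.
Part (a). Triangle bound: M_tri(r) = Σ_k |c_k| r^k
  = |-2|·2^0 + |-4|·2^1 + |-3|·2^2 + |2|·2^3
  = 2 + 8 + 12 + 16 = 38.
This bounds M(r) := max_{|z|=r} |p(z)| from above; equality holds iff all terms c_k z^k can be made to align in phase at a single z on |z|=r.
Part (b). At z = 2 (real, on the circle |z| = r):
  p(2) = (-2)·2^0 + (-4)·2^1 + (-3)·2^2 + (2)·2^3 = -6.
  |p(2)| = 6.
Check: |p(2)| = 6 ≤ 38 = M_tri(2). ✓ Equality does not hold at z = 2 (the coefficients have mixed signs, so the terms do not all align in phase there).

M_tri(2) = 38; |p(2)| = 6; equality at z=2: no.


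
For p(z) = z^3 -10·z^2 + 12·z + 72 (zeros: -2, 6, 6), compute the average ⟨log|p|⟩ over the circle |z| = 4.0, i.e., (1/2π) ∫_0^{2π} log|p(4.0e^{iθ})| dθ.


Zeros: -2, 6, 6; r = 4.0.
Inside |z| < r: -2. Outside (|z| ≥ r): 6, 6.
p(0) = 72, so log|p(0)| = log(72) = 4.2767.
Apply Jensen: I(r) = log|p(0)| + Σ_k log(r/|z_k|), summed over zeros inside |z| < r.
  log(r/|z_k|) for z_k = -2: log(4.0/2) = 0.6931
  Outside zeros (6, 6) contribute nothing to the Jensen sum.
Sum over inside zeros: 0.6931.
I(r) = log|p(0)| + (inside sum) = 4.2767 + 0.6931 = 4.9698.
Note: since some zeros are outside |z| ≤ r, the simplified n·log(r) form does NOT apply — only the inside zeros contribute.

I(r) ≈ 4.9698.


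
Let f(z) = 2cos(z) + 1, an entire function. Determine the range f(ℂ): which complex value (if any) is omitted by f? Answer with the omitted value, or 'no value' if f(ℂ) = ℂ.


Little Picard bounds the complement of f(ℂ) to at most one point.
cos is entire and surjective onto ℂ: for every w ∈ ℂ, cos(ζ) = w has a solution ζ ∈ ℂ (e.g., via the complex inverse arccos). With ζ = z this gives z = ζ/(1). Then 2·cos(z) takes every value in 2·ℂ = ℂ, and adding 1 is a bijection of ℂ. So f is surjective and omits no value. (Note: only on the real line is cos bounded by [−1, 1].)

Omitted value: no value.


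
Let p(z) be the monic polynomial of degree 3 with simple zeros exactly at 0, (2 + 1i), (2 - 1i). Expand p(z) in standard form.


The polynomial is p(z) = ∏_{α ∈ S} (z − α), where S = {0, (2 + 1i), (2 - 1i)}.
Expanding the product yields: p(z) = z^3 -4·z^2 + 5·z.
Note conjugate pairs combine to real quadratics: (z − (2+1i))(z − (2−1i)) = z² − 4z + 5.
The resulting polynomial has degree 3 and real coefficients as required.

p(z) = z^3 -4·z^2 + 5·z.


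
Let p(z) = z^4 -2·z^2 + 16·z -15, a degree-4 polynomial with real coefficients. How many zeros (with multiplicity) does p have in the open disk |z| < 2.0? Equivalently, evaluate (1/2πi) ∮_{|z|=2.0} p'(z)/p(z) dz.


The zeros of p are: -3, 1, (1 + 2i), (1 - 2i).
Their magnitudes are: 3, 1, 2.236, 2.236.
Zeros with |z| < R = 2.0: 1.
Count = 1.
By the argument principle, (1/2πi) ∮_{|z|=R} p'(z)/p(z) dz equals exactly this count.

Number of zeros inside |z| < 2.0: 1.


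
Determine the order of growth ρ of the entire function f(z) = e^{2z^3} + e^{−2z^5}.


Each summand is entire of order 3 and 5 respectively (as in the single-exponential case). The order of a sum is at most the max of the orders, so ρ ≤ 5. For the lower bound: on |z|=r choose arg z so that -2z^5 is real positive; then |e^{-2z^5}| = e^{2r^5} while |e^{2z^3}| ≤ e^{2r^3} = o(e^{2r^5}). So |f| ≥ e^{2r^5}(1 − o(1)) and ρ ≥ 5. Hence ρ = max(3, 5) = 5.
Therefore ρ = 5.

Order ρ = 5.


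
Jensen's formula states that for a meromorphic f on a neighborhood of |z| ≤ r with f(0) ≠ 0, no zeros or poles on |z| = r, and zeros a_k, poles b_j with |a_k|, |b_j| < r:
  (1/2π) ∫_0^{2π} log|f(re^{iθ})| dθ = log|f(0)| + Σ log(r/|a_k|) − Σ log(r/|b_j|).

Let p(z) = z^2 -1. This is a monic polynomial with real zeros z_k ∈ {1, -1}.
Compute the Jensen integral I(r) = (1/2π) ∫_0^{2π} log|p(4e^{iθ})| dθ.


Zeros: -1, 1; r = 4.
Inside |z| < r: -1, 1. Outside (|z| ≥ r): ∅.
p(0) = -1, so log|p(0)| = log(1) = 0.0000.
Apply Jensen: I(r) = log|p(0)| + Σ_k log(r/|z_k|), summed over zeros inside |z| < r.
  log(r/|z_k|) for z_k = 1: log(4/1) = 1.3863
  log(r/|z_k|) for z_k = -1: log(4/1) = 1.3863
Sum over inside zeros: 2.7726.
I(r) = log|p(0)| + (inside sum) = 0.0000 + 2.7726 = 2.7726.
Closed form (all zeros inside, monic): I(r) = n·log(r) = 2·log(4) = 2.7726. ✓

I(r) ≈ 2.7726.


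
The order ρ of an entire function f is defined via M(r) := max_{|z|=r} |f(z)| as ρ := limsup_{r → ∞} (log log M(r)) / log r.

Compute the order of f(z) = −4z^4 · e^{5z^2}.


M(r) = max_{|z|=r} |-4|·|z|^4·|e^{5z^2}| = 4·r^4 · e^{5r^2} (the factors attain their maxima compatibly on |z|=r). Then log M(r) = log 4 + 4·log r + 5r^2, dominated by the last term, so log log M(r) ~ 2·log r. The polynomial factor -4z^4 contributes only a log r term and does not affect the order. ρ = 2.
Therefore ρ = 2.

Order ρ = 2.


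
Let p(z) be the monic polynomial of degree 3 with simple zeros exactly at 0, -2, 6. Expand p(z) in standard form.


The polynomial is p(z) = ∏_{α ∈ S} (z − α), where S = {0, -2, 6}.
Expanding the product yields: p(z) = z^3 -4·z^2 -12·z.
The resulting polynomial has degree 3 and real coefficients as required.

p(z) = z^3 -4·z^2 -12·z.


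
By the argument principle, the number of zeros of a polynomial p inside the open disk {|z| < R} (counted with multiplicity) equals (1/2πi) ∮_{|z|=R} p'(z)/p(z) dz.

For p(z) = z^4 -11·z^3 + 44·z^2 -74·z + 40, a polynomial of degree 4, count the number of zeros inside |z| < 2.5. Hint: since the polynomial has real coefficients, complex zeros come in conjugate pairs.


The zeros of p are: (3 + 1i), (3 - 1i), 4, 1.
Their magnitudes are: 3.162, 3.162, 4, 1.
Zeros with |z| < R = 2.5: 1.
Count = 1.
By the argument principle, (1/2πi) ∮_{|z|=R} p'(z)/p(z) dz equals exactly this count.

Number of zeros inside |z| < 2.5: 1.


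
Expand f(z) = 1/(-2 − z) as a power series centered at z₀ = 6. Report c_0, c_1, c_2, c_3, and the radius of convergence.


Let w = z − z₀, so z = z₀ + w.
Then -2 − z = -2 − (z₀ + w) = (-2 − z₀) − w = -8 − w.
f(z) = 1/(-8 − w) = (1/(-8)) · 1/(1 − w/(-8)) = Σ_{n≥0} w^n / (-8)^(n+1).
So c_n = 1/(-8)^(n+1):
  c_0 = 1/(-8)^1 = -1/8.
  c_1 = 1/(-8)^2 = 1/64.
  c_2 = 1/(-8)^3 = -1/512.
  c_3 = 1/(-8)^4 = 1/4096.
The series is valid for |w/d| < 1, i.e. |z − z₀| < |d|.
Radius of convergence: R = |-2 − z₀| = |-8| = 8 (distance from z₀ to the singularity z = -2).

c_0 = -1/8, c_1 = 1/64, c_2 = -1/512, c_3 = 1/4096; R = 8.


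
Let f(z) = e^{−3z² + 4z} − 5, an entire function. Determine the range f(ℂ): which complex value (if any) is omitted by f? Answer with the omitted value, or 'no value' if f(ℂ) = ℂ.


Little Picard bounds the complement of f(ℂ) to at most one point.
The exponent g(z) = −3z² + 4z is a nonconstant polynomial, hence surjective onto ℂ. So e^{g(z)} takes every value in {e^w : w ∈ ℂ} = ℂ ∖ {0}. Adding -5 shifts the range to ℂ ∖ {-5}. f omits exactly -5.

Omitted value: -5.


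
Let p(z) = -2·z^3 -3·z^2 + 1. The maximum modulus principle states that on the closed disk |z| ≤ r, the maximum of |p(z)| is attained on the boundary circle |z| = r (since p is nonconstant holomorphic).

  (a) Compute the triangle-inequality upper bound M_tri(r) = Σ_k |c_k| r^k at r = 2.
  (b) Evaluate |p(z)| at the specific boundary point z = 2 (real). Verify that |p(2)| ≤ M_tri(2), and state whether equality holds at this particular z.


Coefficients: c_0 = 1, c_1 = 0, c_2 = -3, c_3 = -2. Radius r = 2.
Part (a). Triangle bound: M_tri(r) = Σ_k |c_k| r^k
  = |1|·2^0 + |0|·2^1 + |-3|·2^2 + |-2|·2^3
  = 1 + 0 + 12 + 16 = 29.
This bounds M(r) := max_{|z|=r} |p(z)| from above; equality holds iff all terms c_k z^k can be made to align in phase at a single z on |z|=r.
Part (b). At z = 2 (real, on the circle |z| = r):
  p(2) = (1)·2^0 + (0)·2^1 + (-3)·2^2 + (-2)·2^3 = -27.
  |p(2)| = 27.
Check: |p(2)| = 27 ≤ 29 = M_tri(2). ✓ Equality does not hold at z = 2 (the coefficients have mixed signs, so the terms do not all align in phase there).

M_tri(2) = 29; |p(2)| = 27; equality at z=2: no.


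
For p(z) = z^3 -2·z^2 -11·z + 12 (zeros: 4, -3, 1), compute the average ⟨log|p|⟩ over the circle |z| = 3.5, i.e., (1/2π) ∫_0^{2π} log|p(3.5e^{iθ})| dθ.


Zeros: -3, 1, 4; r = 3.5.
Inside |z| < r: -3, 1. Outside (|z| ≥ r): 4.
p(0) = 12, so log|p(0)| = log(12) = 2.4849.
Apply Jensen: I(r) = log|p(0)| + Σ_k log(r/|z_k|), summed over zeros inside |z| < r.
  log(r/|z_k|) for z_k = -3: log(3.5/3) = 0.1542
  log(r/|z_k|) for z_k = 1: log(3.5/1) = 1.2528
  Outside zeros (4) contribute nothing to the Jensen sum.
Sum over inside zeros: 1.4069.
I(r) = log|p(0)| + (inside sum) = 2.4849 + 1.4069 = 3.8918.
Note: since some zeros are outside |z| ≤ r, the simplified n·log(r) form does NOT apply — only the inside zeros contribute.

I(r) ≈ 3.8918.


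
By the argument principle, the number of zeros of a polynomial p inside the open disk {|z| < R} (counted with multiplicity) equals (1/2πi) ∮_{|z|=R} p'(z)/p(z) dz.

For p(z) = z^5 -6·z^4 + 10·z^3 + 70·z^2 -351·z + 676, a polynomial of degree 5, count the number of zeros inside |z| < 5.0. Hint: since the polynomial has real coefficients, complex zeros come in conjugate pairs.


The zeros of p are: (3 + 2i), (3 - 2i), (2 + 3i), (2 - 3i), -4.
Their magnitudes are: 3.606, 3.606, 3.606, 3.606, 4.
Zeros with |z| < R = 5.0: (3 + 2i), (3 - 2i), (2 + 3i), (2 - 3i), -4.
Count = 5.
By the argument principle, (1/2πi) ∮_{|z|=R} p'(z)/p(z) dz equals exactly this count.

Number of zeros inside |z| < 5.0: 5.


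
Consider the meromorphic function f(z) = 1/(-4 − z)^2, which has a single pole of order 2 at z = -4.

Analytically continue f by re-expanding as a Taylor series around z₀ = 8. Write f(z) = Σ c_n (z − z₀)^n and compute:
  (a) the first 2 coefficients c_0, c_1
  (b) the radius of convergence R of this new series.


Let w = z − z₀, so z = z₀ + w.
Then -4 − z = -4 − (z₀ + w) = (-4 − z₀) − w = -12 − w.
f(z) = 1/(-12 − w)^2 = (1/(-12)^2) · (1 − w/(-12))^{−2}.
By the binomial series (1−u)^{−2} = Σ_{n≥0} C(n+1, 1) u^n for |u|<1, with u = w/(-12):
  c_n = C(n+1, 1) / (-12)^(n+2).
  c_0 = 1/(-12)^2 = 1/144.
  c_1 = 2/(-12)^3 = -1/864.
The series is valid for |w/d| < 1, i.e. |z − z₀| < |d|.
Radius of convergence: R = |-4 − z₀| = |-12| = 12 (distance from z₀ to the singularity z = -4).

c_0 = 1/144, c_1 = -1/864; R = 12.
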